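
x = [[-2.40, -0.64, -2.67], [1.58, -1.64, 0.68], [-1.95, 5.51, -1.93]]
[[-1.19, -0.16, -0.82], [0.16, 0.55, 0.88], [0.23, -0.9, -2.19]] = x @[[0.21, 0.30, 0.21], [0.19, -0.12, -0.26], [0.21, -0.18, 0.18]]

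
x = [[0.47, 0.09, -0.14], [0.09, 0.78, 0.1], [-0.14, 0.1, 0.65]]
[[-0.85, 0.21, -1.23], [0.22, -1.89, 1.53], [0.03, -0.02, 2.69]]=x @ [[-2.06, 1.13, -1.93], [0.58, -2.63, 1.74], [-0.49, 0.62, 3.46]]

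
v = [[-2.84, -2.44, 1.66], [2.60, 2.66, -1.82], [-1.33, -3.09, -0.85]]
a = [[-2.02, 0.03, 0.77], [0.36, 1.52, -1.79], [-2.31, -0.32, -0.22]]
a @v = [[4.79,2.63,-4.06], [5.31,8.70,-0.65], [6.02,5.46,-3.07]]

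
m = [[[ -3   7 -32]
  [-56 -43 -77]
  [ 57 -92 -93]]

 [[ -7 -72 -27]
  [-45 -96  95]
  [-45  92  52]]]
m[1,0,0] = -7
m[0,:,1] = [7, -43, -92]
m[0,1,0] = -56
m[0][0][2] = -32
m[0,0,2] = -32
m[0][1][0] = -56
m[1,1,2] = 95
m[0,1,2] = -77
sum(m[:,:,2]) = -82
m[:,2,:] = [[57, -92, -93], [-45, 92, 52]]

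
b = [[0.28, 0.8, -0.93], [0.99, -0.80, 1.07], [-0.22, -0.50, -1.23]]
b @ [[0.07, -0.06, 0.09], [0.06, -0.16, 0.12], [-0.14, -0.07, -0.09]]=[[0.2, -0.08, 0.20], [-0.13, -0.01, -0.1], [0.13, 0.18, 0.03]]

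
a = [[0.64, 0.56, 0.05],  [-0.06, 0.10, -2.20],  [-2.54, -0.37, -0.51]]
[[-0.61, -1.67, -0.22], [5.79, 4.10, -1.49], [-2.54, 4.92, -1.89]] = a@[[2.03,  -1.38,  0.83], [-3.16,  -1.23,  -1.4], [-2.83,  -1.88,  0.59]]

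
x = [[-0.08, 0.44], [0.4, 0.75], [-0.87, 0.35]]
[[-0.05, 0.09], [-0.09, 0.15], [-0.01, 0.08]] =x @ [[-0.03, -0.01], [-0.11, 0.21]]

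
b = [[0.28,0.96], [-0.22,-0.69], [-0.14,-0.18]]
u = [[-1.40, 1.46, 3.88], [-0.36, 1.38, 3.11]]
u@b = [[-1.26, -3.05], [-0.84, -1.86]]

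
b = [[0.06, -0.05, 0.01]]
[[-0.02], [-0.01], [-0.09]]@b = [[-0.0, 0.0, -0.00], [-0.0, 0.0, -0.00], [-0.01, 0.0, -0.0]]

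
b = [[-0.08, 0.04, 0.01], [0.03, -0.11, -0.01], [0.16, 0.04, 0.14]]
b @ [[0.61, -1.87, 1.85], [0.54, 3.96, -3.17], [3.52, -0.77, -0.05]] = [[0.01, 0.3, -0.28], [-0.08, -0.48, 0.40], [0.61, -0.25, 0.16]]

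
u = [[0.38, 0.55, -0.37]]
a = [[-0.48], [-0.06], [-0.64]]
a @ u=[[-0.18, -0.26, 0.18], [-0.02, -0.03, 0.02], [-0.24, -0.35, 0.24]]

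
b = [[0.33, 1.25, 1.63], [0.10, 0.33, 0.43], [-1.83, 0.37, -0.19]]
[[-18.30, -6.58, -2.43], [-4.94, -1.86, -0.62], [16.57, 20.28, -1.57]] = b @ [[-8.58, -9.48, 1.36], [-1.81, 4.91, 1.14], [-8.10, -5.88, -2.64]]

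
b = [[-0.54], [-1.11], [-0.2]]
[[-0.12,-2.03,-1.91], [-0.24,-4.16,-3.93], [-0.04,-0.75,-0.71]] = b@ [[0.22,3.75,3.54]]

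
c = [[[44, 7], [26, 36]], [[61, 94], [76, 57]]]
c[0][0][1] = 7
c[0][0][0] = 44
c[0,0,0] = 44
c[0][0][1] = 7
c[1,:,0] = [61, 76]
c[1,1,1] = 57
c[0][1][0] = 26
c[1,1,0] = 76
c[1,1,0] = 76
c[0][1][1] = 36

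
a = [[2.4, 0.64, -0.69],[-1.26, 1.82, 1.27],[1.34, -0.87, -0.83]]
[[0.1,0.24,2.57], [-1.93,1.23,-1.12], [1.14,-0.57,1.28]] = a@[[0.33, 0.30, 0.90], [-0.93, 0.24, 0.26], [0.14, 0.92, -0.36]]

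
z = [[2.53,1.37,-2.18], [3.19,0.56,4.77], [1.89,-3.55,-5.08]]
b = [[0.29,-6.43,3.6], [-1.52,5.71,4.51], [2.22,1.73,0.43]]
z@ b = [[-6.19, -12.22, 14.35], [10.66, -9.06, 16.06], [-5.33, -41.21, -11.39]]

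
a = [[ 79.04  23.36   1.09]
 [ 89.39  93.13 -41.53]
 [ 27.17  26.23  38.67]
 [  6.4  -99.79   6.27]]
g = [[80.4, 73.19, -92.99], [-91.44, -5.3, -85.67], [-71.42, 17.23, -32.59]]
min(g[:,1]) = -5.3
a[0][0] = 79.04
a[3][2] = 6.27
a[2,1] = 26.23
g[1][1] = -5.3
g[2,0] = -71.42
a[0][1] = 23.36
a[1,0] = 89.39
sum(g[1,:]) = -182.41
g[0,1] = 73.19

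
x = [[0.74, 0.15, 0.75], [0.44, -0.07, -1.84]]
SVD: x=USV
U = [[-0.35,0.94], [0.94,0.35]]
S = [2.0, 0.86]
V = [[0.08, -0.06, -1.0], [0.99, 0.14, 0.07]]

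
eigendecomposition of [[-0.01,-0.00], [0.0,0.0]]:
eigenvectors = [[1.00, 0.0], [0.0, 1.00]]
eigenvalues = [-0.01, 0.0]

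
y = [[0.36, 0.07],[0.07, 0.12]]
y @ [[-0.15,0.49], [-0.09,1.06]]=[[-0.06, 0.25],[-0.02, 0.16]]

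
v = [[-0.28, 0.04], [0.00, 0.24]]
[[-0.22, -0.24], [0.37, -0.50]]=v@[[1.02,  0.56], [1.55,  -2.09]]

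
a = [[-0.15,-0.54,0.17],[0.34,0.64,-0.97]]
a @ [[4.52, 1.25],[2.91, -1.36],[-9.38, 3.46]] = [[-3.84, 1.14], [12.5, -3.80]]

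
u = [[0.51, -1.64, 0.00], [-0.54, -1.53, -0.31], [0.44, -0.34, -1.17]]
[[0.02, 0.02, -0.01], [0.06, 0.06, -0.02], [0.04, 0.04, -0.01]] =u@[[-0.03, -0.03, 0.01], [-0.02, -0.02, 0.01], [-0.04, -0.04, 0.01]]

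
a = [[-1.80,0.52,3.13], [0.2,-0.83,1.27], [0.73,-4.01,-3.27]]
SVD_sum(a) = [[-0.81, 1.90, 2.36],[-0.1, 0.24, 0.3],[1.32, -3.07, -3.82]] + [[-0.61, -1.43, 0.94], [-0.42, -0.98, 0.64], [-0.41, -0.96, 0.63]] + [[-0.38,0.05,-0.17], [0.72,-0.1,0.33], [-0.18,0.02,-0.08]]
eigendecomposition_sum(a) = [[-2.63+0.00j, (6.42-0j), (3.59-0j)], [(-0.47+0j), (1.15-0j), (0.65-0j)], [1.33-0.00j, (-3.24+0j), (-1.82+0j)]] + [[(0.41+0.61j), -2.95+0.16j, (-0.23+1.26j)], [0.34+0.09j, (-0.99+0.98j), 0.31+0.52j], [(-0.3+0.29j), -0.38-1.63j, -0.73-0.00j]] + [[0.41-0.61j, -2.95-0.16j, -0.23-1.26j], [0.34-0.09j, -0.99-0.98j, (0.31-0.52j)], [(-0.3-0.29j), -0.38+1.63j, -0.73+0.00j]]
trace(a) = -5.90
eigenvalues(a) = [(-3.29+0j), (-1.31+1.58j), (-1.31-1.58j)]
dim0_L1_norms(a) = [2.73, 5.36, 7.67]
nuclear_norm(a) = 9.42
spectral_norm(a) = 5.98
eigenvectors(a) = [[0.88+0.00j,(0.81+0j),(0.81-0j)],[0.16+0.00j,0.28-0.25j,0.28+0.25j],[(-0.45+0j),(0.08+0.45j),0.08-0.45j]]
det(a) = -13.84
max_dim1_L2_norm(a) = 5.23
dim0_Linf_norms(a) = [1.8, 4.01, 3.27]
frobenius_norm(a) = 6.55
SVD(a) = [[-0.52, 0.72, -0.45], [-0.07, 0.49, 0.87], [0.85, 0.48, -0.21]] @ diag([5.9819043083808126, 2.5149626674505576, 0.9202084691552554]) @ [[0.26, -0.61, -0.75], [-0.34, -0.79, 0.52], [0.91, -0.12, 0.41]]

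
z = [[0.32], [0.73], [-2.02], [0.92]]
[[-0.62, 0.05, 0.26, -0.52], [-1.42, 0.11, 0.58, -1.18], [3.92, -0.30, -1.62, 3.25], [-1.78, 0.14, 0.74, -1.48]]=z @ [[-1.94,0.15,0.80,-1.61]]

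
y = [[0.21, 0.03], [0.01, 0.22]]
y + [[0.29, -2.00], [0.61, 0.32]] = [[0.5, -1.97],[0.62, 0.54]]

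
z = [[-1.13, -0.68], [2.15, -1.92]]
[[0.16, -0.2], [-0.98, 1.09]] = z @ [[-0.27, 0.31], [0.21, -0.22]]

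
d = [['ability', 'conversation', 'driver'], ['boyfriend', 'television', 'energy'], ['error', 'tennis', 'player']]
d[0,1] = 'conversation'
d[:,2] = ['driver', 'energy', 'player']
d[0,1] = 'conversation'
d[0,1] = 'conversation'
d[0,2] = 'driver'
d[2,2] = 'player'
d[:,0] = ['ability', 'boyfriend', 'error']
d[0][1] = 'conversation'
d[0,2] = 'driver'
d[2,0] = 'error'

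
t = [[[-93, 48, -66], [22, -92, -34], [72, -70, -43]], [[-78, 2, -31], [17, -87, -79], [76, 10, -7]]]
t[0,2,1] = -70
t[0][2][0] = 72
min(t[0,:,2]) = -66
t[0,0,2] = -66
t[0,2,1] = -70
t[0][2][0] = 72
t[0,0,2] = -66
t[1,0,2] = -31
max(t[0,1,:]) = 22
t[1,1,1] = -87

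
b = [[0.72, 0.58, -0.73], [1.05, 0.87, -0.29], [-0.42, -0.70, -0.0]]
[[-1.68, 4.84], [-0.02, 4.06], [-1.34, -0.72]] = b @[[-1.52, 3.91], [2.82, -1.32], [3.04, -3.82]]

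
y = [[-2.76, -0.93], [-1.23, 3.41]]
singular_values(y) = [3.63, 2.91]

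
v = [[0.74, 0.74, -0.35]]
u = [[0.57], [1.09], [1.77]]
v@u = [[0.61]]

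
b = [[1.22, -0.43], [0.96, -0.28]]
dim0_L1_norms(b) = [2.18, 0.71]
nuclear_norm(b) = 1.68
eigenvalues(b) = [0.86, 0.08]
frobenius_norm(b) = 1.64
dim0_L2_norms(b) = [1.55, 0.51]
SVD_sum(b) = [[1.23, -0.40], [0.95, -0.31]] + [[-0.01, -0.03], [0.01, 0.03]]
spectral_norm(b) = 1.63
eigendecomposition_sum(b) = [[1.26, -0.48], [1.06, -0.40]] + [[-0.04, 0.05], [-0.1, 0.12]]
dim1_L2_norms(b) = [1.29, 1.0]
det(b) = 0.07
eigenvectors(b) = [[0.76, 0.35], [0.65, 0.94]]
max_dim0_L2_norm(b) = 1.55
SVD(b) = [[-0.79, -0.61], [-0.61, 0.79]] @ diag([1.6344425135263447, 0.04356225404733531]) @ [[-0.95, 0.31],[0.31, 0.95]]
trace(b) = 0.94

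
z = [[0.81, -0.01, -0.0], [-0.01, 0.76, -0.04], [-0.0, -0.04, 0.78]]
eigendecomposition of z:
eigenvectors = [[0.1, -0.72, 0.69], [0.79, -0.37, -0.49], [0.61, 0.59, 0.53]]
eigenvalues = [0.73, 0.8, 0.82]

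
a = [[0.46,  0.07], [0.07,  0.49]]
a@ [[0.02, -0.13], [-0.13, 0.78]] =[[0.00, -0.01], [-0.06, 0.37]]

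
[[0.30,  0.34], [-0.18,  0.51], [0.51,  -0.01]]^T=[[0.3,-0.18,0.51], [0.34,0.51,-0.01]]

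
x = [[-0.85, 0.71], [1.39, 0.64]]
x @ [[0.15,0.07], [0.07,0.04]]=[[-0.08, -0.03], [0.25, 0.12]]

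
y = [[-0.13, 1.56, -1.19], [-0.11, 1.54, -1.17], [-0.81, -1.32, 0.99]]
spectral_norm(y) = 3.22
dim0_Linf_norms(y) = [0.81, 1.56, 1.19]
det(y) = -0.01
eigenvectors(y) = [[0.50, 0.02, -0.55], [0.47, -0.61, -0.54], [0.73, -0.8, 0.64]]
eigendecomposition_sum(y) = [[-0.37,0.19,-0.15], [-0.34,0.17,-0.14], [-0.53,0.27,-0.22]] + [[0.0,  -0.0,  -0.0], [-0.00,  0.01,  0.00], [-0.01,  0.01,  0.00]] + [[0.23, 1.37, -1.04], [0.23, 1.36, -1.03], [-0.27, -1.60, 1.21]]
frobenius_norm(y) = 3.32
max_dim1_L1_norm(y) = 3.12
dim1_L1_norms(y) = [2.88, 2.82, 3.12]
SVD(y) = [[0.60, -0.39, -0.70], [0.59, -0.36, 0.72], [-0.53, -0.85, 0.01]] @ diag([3.2234049765410506, 0.7793933672028717, 0.0025172148412986282]) @ [[0.09, 0.79, -0.60], [1.0, -0.06, 0.06], [-0.01, 0.61, 0.8]]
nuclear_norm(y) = 4.01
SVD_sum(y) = [[0.17, 1.54, -1.17], [0.17, 1.52, -1.15], [-0.15, -1.36, 1.03]] + [[-0.3,0.02,-0.02], [-0.28,0.02,-0.02], [-0.66,0.04,-0.04]] + [[0.0, -0.00, -0.0], [-0.00, 0.00, 0.0], [-0.0, 0.0, 0.0]]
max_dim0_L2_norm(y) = 2.56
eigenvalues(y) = [-0.41, 0.01, 2.81]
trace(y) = 2.40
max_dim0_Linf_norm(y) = 1.56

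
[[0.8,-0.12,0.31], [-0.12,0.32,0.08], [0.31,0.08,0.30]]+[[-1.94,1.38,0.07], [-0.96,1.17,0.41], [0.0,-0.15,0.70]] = [[-1.14, 1.26, 0.38], [-1.08, 1.49, 0.49], [0.31, -0.07, 1.00]]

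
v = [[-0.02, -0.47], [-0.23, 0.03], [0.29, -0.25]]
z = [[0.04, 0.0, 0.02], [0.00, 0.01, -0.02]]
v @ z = [[-0.00, -0.00, 0.01], [-0.01, 0.0, -0.01], [0.01, -0.0, 0.01]]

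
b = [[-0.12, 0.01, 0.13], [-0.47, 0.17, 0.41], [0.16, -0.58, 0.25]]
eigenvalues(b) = [0j, (0.15+0.44j), (0.15-0.44j)]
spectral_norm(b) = 0.71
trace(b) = 0.30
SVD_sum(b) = [[-0.08,  0.08,  0.03],[-0.35,  0.37,  0.12],[0.31,  -0.33,  -0.11]] + [[-0.04,-0.07,0.10],[-0.12,-0.20,0.29],[-0.15,-0.25,0.36]] + [[0.00, 0.00, 0.0],[-0.0, -0.00, -0.0],[-0.0, -0.0, -0.0]]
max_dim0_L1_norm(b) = 0.79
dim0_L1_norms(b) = [0.75, 0.76, 0.79]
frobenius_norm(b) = 0.93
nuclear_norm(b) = 1.32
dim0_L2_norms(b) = [0.51, 0.6, 0.5]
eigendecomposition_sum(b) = [[0.00-0.00j, -0.00+0.00j, -0.00+0.00j],[0.00-0.00j, (-0+0j), (-0+0j)],[0.00-0.00j, (-0+0j), -0.00+0.00j]] + [[-0.06-0.06j, 0.01+0.09j, 0.07-0.00j], [-0.24-0.13j, (0.09+0.27j), 0.21-0.06j], [(0.08-0.31j), -0.29+0.18j, (0.13+0.22j)]] + [[(-0.06+0.06j), 0.01-0.09j, (0.07+0j)],[(-0.24+0.13j), (0.09-0.27j), 0.21+0.06j],[0.08+0.31j, (-0.29-0.18j), (0.13-0.22j)]]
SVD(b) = [[-0.16, -0.22, 0.96], [-0.74, -0.61, -0.27], [0.65, -0.76, -0.06]] @ diag([0.7103433360393226, 0.6076284180648189, 0.00022473222240302796]) @ [[0.67, -0.71, -0.23],[0.32, 0.55, -0.77],[0.68, 0.44, 0.59]]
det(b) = 0.00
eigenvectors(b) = [[(0.68+0j), (0.09-0.17j), (0.09+0.17j)], [0.44+0.00j, 0.15-0.61j, 0.15+0.61j], [(0.59+0j), 0.75+0.00j, 0.75-0.00j]]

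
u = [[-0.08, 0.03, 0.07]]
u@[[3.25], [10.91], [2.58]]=[[0.25]]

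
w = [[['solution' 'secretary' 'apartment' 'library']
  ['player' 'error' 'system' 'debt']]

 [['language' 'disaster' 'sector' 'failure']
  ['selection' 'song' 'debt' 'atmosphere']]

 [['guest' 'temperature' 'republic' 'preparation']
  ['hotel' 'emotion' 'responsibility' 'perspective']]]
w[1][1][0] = 'selection'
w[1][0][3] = 'failure'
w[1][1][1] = 'song'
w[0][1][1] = 'error'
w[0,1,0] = 'player'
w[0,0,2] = 'apartment'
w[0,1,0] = 'player'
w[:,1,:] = [['player', 'error', 'system', 'debt'], ['selection', 'song', 'debt', 'atmosphere'], ['hotel', 'emotion', 'responsibility', 'perspective']]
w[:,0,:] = [['solution', 'secretary', 'apartment', 'library'], ['language', 'disaster', 'sector', 'failure'], ['guest', 'temperature', 'republic', 'preparation']]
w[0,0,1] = 'secretary'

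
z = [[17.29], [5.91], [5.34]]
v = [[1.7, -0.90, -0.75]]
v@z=[[20.07]]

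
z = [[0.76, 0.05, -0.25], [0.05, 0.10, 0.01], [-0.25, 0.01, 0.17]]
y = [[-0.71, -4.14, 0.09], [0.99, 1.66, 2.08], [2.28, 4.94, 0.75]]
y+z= [[0.05, -4.09, -0.16], [1.04, 1.76, 2.09], [2.03, 4.95, 0.92]]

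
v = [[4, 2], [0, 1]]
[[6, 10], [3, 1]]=v @[[0, 2], [3, 1]]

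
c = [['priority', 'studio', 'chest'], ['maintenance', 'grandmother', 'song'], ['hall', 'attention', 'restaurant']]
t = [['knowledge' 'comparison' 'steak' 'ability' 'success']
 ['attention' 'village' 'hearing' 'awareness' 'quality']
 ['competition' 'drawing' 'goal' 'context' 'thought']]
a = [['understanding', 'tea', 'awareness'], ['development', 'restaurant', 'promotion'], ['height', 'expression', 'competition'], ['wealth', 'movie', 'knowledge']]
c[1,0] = 'maintenance'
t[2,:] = ['competition', 'drawing', 'goal', 'context', 'thought']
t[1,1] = 'village'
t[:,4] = ['success', 'quality', 'thought']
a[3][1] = 'movie'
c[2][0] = 'hall'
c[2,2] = 'restaurant'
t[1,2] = 'hearing'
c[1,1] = 'grandmother'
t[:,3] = ['ability', 'awareness', 'context']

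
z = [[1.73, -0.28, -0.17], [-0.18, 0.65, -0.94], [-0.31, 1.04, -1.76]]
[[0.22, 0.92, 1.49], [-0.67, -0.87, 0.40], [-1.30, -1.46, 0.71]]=z@[[0.27, 0.41, 0.87], [0.35, -0.89, 0.30], [0.9, 0.23, -0.38]]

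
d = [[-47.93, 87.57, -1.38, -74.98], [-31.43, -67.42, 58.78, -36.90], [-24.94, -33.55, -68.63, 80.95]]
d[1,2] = 58.78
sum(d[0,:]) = -36.72000000000001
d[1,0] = -31.43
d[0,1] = 87.57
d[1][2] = 58.78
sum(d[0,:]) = -36.72000000000001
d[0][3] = -74.98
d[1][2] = 58.78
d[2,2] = -68.63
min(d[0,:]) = -74.98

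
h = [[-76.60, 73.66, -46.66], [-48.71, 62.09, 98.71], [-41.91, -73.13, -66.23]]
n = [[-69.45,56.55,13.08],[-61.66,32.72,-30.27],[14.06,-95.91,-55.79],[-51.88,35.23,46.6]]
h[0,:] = [-76.6, 73.66, -46.66]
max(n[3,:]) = 46.6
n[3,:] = [-51.88, 35.23, 46.6]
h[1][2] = 98.71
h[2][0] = -41.91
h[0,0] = -76.6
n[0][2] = 13.08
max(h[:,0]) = -41.91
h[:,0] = [-76.6, -48.71, -41.91]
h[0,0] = -76.6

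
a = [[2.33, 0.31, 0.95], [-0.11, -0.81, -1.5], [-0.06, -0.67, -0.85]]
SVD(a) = [[-0.86, -0.52, -0.01], [0.44, -0.72, -0.54], [0.27, -0.47, 0.84]] @ diag([2.790917781515137, 1.6453741719208774, 0.15563345141168877]) @ [[-0.74, -0.29, -0.61], [-0.67, 0.45, 0.6], [-0.10, -0.85, 0.52]]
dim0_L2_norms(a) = [2.33, 1.1, 1.97]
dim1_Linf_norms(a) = [2.33, 1.5, 0.85]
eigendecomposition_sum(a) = [[2.32, 0.09, 0.66], [-0.07, -0.00, -0.02], [-0.03, -0.00, -0.01]] + [[0.01, 0.21, 0.31],[-0.04, -0.89, -1.35],[-0.03, -0.61, -0.93]] + [[0.0, 0.01, -0.02], [0.0, 0.09, -0.13], [-0.00, -0.06, 0.08]]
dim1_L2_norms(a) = [2.54, 1.71, 1.08]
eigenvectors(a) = [[1.00, 0.19, -0.12], [-0.03, -0.81, -0.83], [-0.01, -0.55, 0.55]]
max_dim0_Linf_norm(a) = 2.33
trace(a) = 0.67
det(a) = -0.71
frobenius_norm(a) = 3.24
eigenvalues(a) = [2.31, -1.81, 0.17]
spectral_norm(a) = 2.79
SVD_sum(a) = [[1.76, 0.69, 1.46], [-0.91, -0.35, -0.75], [-0.56, -0.22, -0.46]] + [[0.57, -0.38, -0.51], [0.79, -0.53, -0.70], [0.51, -0.34, -0.46]] + [[0.00,0.00,-0.0], [0.01,0.07,-0.04], [-0.01,-0.11,0.07]]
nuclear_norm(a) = 4.59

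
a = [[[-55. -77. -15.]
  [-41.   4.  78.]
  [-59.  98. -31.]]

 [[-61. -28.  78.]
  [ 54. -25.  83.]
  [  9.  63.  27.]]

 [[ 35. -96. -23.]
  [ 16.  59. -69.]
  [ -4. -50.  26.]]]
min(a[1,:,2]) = 27.0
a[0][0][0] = -55.0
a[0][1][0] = -41.0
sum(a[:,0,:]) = -242.0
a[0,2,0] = -59.0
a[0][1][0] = -41.0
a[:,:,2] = [[-15.0, 78.0, -31.0], [78.0, 83.0, 27.0], [-23.0, -69.0, 26.0]]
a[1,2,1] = 63.0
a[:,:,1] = [[-77.0, 4.0, 98.0], [-28.0, -25.0, 63.0], [-96.0, 59.0, -50.0]]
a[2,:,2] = [-23.0, -69.0, 26.0]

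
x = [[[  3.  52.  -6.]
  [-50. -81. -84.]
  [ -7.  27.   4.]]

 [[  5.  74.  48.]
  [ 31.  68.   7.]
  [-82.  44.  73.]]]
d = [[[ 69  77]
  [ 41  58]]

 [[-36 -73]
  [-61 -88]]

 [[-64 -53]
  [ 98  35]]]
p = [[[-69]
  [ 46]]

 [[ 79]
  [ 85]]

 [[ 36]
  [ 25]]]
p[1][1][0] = 85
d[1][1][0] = -61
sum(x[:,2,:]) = 59.0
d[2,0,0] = -64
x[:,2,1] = [27.0, 44.0]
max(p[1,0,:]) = 79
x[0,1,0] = -50.0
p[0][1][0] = 46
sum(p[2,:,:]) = 61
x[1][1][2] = 7.0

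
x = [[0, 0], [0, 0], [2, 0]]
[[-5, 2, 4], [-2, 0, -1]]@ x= [[8, 0], [-2, 0]]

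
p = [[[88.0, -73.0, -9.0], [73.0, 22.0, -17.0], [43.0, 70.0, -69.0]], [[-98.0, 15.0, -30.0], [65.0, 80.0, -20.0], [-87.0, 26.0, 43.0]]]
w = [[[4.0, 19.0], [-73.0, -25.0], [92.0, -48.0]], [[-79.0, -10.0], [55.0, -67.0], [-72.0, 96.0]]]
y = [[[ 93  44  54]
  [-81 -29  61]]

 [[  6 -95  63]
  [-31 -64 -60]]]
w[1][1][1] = -67.0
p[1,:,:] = [[-98.0, 15.0, -30.0], [65.0, 80.0, -20.0], [-87.0, 26.0, 43.0]]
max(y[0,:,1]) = 44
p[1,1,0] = 65.0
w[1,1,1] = -67.0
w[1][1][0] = 55.0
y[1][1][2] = -60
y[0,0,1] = 44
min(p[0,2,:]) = -69.0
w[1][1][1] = -67.0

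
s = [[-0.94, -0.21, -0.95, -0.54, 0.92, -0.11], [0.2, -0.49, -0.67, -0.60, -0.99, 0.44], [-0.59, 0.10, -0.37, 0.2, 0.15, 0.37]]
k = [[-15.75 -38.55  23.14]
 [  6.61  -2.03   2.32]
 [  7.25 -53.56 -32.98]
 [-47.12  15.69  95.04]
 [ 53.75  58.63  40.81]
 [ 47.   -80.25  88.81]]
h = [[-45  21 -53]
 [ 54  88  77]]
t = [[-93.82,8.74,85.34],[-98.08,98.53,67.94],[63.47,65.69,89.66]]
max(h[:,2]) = 77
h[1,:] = [54, 88, 77]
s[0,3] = -0.539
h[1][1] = 88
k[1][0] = 6.61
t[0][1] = 8.74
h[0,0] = -45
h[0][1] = 21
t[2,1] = 65.69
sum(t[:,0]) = -128.42999999999998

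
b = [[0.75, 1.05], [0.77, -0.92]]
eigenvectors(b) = [[0.94, -0.45], [0.35, 0.89]]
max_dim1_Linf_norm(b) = 1.05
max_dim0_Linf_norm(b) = 1.05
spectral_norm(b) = 1.40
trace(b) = -0.17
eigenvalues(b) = [1.14, -1.31]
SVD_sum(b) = [[0.11, 1.11],[-0.08, -0.84]] + [[0.64, -0.06], [0.85, -0.08]]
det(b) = -1.50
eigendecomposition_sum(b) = [[0.96, 0.49], [0.36, 0.18]] + [[-0.21, 0.56],[0.41, -1.1]]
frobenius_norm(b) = 1.76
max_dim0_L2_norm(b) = 1.4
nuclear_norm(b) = 2.47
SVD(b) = [[-0.80, 0.60], [0.60, 0.80]] @ diag([1.3988238787079692, 1.071257091624785]) @ [[-0.1,-1.00],[1.0,-0.10]]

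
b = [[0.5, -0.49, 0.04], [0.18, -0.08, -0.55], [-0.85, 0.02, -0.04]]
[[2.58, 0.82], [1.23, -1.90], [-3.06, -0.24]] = b @ [[3.6, 0.08],[-1.65, -1.3],[-0.81, 3.67]]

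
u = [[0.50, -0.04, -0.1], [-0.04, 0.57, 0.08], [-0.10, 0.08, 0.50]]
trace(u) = 1.57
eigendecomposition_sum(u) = [[0.16, -0.21, -0.19], [-0.21, 0.28, 0.25], [-0.19, 0.25, 0.23]] + [[0.16, -0.05, 0.19], [-0.05, 0.02, -0.06], [0.19, -0.06, 0.22]] + [[0.18, 0.22, -0.09], [0.22, 0.27, -0.12], [-0.09, -0.12, 0.05]]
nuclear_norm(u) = 1.57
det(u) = 0.13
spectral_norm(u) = 0.67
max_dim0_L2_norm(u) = 0.58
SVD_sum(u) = [[0.16,-0.21,-0.19], [-0.21,0.28,0.25], [-0.19,0.25,0.23]] + [[0.18, 0.22, -0.09], [0.22, 0.27, -0.12], [-0.09, -0.12, 0.05]] + [[0.16, -0.05, 0.19], [-0.05, 0.02, -0.06], [0.19, -0.06, 0.22]]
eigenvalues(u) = [0.67, 0.39, 0.5]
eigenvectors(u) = [[-0.49,0.63,-0.6], [0.65,-0.2,-0.74], [0.58,0.75,0.31]]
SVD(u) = [[-0.49, -0.6, 0.63],  [0.65, -0.74, -0.20],  [0.58, 0.31, 0.75]] @ diag([0.6723934457169914, 0.5032931432219213, 0.39431341106108747]) @ [[-0.49,0.65,0.58], [-0.60,-0.74,0.31], [0.63,-0.2,0.75]]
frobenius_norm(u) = 0.93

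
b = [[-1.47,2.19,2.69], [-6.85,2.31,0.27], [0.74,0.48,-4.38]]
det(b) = -63.648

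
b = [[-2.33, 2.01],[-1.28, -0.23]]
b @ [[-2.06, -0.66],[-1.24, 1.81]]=[[2.31, 5.18], [2.92, 0.43]]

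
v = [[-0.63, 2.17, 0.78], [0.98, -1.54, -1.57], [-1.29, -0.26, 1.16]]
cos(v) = [[0.44, 1.61, 1.01], [-0.01, -0.7, -0.40], [0.39, 0.96, 0.62]]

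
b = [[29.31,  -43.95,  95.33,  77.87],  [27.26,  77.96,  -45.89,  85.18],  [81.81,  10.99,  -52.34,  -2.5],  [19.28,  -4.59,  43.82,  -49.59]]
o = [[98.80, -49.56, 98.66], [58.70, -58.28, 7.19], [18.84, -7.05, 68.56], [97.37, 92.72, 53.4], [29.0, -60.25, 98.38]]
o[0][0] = 98.8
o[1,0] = 58.7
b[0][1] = -43.95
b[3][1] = -4.59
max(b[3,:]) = 43.82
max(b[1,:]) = 85.18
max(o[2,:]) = 68.56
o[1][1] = -58.28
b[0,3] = 77.87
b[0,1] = -43.95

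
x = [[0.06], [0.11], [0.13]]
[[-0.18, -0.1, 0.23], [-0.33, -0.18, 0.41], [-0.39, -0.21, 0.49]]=x @ [[-2.99, -1.6, 3.77]]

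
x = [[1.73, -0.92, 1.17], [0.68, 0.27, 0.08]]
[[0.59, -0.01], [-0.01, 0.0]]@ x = [[1.01,  -0.55,  0.69],  [-0.02,  0.01,  -0.01]]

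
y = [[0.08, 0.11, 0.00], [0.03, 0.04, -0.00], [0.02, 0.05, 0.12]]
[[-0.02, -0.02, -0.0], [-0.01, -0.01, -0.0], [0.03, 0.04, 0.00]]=y @ [[0.03, 0.0, -0.21], [-0.19, -0.19, 0.14], [0.36, 0.39, 0.01]]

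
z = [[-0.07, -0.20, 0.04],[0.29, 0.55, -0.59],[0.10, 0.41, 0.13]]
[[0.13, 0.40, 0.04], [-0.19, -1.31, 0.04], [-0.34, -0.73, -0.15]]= z@[[0.26,-2.53,2.02], [-0.79,-1.13,-0.89], [-0.29,-0.07,0.09]]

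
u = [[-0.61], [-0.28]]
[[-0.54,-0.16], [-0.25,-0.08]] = u @ [[0.88, 0.27]]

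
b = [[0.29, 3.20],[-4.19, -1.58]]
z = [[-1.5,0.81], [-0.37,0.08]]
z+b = [[-1.21, 4.01], [-4.56, -1.5]]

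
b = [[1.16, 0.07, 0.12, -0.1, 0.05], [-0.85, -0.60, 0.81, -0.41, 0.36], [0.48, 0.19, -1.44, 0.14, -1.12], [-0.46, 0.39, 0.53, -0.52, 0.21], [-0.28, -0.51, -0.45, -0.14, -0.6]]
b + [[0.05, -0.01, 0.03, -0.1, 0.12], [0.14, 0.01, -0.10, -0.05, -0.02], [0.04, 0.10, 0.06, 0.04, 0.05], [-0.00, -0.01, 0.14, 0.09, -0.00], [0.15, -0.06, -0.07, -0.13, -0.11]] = [[1.21, 0.06, 0.15, -0.2, 0.17], [-0.71, -0.59, 0.71, -0.46, 0.34], [0.52, 0.29, -1.38, 0.18, -1.07], [-0.46, 0.38, 0.67, -0.43, 0.21], [-0.13, -0.57, -0.52, -0.27, -0.71]]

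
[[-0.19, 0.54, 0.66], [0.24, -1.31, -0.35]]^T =[[-0.19, 0.24], [0.54, -1.31], [0.66, -0.35]]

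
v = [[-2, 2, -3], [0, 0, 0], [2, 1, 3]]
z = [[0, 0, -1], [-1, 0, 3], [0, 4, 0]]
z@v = [[-2, -1, -3], [8, 1, 12], [0, 0, 0]]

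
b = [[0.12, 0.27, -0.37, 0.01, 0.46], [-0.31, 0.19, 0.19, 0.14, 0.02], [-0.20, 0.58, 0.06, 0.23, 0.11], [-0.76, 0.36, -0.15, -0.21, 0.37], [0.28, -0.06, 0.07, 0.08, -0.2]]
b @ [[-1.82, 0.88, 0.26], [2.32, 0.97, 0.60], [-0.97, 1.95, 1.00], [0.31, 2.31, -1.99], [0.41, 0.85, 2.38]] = [[0.96, 0.06, 0.90], [0.87, 0.62, -0.01], [1.77, 1.13, 0.16], [2.45, -0.78, 1.17], [-0.77, 0.34, -0.53]]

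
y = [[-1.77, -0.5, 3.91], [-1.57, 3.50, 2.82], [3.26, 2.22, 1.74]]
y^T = [[-1.77, -1.57, 3.26], [-0.5, 3.50, 2.22], [3.91, 2.82, 1.74]]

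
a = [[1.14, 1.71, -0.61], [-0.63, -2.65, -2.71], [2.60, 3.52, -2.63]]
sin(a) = [[1.07, -0.69, -4.66],  [-6.85, -8.93, 7.62],  [-0.05, -5.42, -9.45]]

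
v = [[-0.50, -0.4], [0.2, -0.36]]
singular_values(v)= [0.65, 0.4]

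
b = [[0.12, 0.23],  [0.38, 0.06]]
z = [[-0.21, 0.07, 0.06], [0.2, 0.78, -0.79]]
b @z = [[0.02, 0.19, -0.17], [-0.07, 0.07, -0.02]]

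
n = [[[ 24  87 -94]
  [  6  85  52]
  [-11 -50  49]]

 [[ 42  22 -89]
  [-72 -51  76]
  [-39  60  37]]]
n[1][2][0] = -39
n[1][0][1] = 22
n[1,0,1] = 22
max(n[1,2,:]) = 60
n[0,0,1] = 87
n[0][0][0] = 24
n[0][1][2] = 52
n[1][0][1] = 22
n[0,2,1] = -50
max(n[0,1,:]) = 85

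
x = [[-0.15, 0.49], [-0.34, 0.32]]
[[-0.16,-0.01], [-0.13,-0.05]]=x @ [[0.11, 0.18], [-0.29, 0.04]]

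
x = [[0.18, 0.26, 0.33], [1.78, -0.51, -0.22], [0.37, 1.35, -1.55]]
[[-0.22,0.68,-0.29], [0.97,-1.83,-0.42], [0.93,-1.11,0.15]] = x @ [[0.39, -0.54, -0.38], [-0.23, 1.06, -0.3], [-0.71, 1.51, -0.45]]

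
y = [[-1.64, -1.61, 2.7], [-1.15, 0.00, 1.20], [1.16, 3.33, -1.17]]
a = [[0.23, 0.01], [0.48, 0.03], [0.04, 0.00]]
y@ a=[[-1.04, -0.06], [-0.22, -0.01], [1.82, 0.11]]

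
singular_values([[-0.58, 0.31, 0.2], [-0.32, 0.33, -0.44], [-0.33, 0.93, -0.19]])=[1.23, 0.51, 0.34]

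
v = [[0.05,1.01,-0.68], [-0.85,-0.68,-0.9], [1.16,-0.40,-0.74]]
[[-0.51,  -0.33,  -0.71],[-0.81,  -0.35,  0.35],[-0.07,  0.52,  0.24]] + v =[[-0.46, 0.68, -1.39], [-1.66, -1.03, -0.55], [1.09, 0.12, -0.5]]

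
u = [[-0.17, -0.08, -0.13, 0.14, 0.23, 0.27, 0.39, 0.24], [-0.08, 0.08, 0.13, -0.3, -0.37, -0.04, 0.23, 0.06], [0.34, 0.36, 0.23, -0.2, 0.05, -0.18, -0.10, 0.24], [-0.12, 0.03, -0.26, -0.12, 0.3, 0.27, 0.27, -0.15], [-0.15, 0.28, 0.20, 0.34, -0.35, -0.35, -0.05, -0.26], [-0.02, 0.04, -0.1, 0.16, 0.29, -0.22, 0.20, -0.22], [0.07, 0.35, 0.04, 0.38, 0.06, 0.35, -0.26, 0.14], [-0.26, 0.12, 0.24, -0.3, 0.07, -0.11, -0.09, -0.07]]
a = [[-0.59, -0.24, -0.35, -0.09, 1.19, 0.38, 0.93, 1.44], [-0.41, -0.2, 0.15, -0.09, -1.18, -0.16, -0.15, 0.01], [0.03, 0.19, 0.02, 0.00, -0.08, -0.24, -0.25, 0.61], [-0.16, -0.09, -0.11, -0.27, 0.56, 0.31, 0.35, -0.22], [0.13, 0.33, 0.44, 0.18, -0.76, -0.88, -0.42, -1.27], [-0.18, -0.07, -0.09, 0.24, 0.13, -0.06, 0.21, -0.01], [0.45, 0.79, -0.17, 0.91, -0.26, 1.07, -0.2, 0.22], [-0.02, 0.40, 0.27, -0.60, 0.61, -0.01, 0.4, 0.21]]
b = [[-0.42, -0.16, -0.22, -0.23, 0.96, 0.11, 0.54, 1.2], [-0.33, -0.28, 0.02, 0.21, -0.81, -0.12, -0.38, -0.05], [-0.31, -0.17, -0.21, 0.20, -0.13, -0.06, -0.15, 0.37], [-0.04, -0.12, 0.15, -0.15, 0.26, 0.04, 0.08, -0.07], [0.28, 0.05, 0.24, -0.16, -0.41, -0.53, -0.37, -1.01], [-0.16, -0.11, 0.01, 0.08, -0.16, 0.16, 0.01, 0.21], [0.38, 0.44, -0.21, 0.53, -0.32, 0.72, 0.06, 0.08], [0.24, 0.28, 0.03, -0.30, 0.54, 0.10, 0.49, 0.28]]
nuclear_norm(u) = 4.38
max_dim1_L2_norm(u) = 0.76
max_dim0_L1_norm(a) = 4.77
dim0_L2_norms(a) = [0.89, 1.02, 0.68, 1.17, 2.04, 1.5, 1.22, 2.05]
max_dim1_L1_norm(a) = 5.21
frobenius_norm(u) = 1.76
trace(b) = -0.97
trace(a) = -1.85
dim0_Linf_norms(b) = [0.42, 0.44, 0.24, 0.53, 0.96, 0.72, 0.54, 1.2]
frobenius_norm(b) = 2.93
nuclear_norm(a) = 8.44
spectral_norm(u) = 1.03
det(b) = -0.00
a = u + b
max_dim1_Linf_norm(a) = 1.44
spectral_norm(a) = 3.03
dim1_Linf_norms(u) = [0.39, 0.37, 0.36, 0.3, 0.35, 0.29, 0.38, 0.3]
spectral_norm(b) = 2.29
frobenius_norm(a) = 3.97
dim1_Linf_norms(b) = [1.2, 0.81, 0.37, 0.26, 1.01, 0.21, 0.72, 0.54]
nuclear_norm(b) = 5.40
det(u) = 0.00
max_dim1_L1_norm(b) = 3.84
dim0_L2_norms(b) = [0.83, 0.66, 0.47, 0.75, 1.5, 0.93, 0.92, 1.65]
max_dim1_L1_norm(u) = 1.98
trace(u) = -0.88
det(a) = 0.00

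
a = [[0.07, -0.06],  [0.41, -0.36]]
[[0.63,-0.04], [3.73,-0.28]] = a @ [[3.95, 2.2], [-5.86, 3.29]]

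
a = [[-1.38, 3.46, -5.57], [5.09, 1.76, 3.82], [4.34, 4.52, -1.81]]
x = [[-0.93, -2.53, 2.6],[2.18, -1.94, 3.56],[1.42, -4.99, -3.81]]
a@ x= [[0.92, 24.57, 29.95], [4.53, -35.35, 4.95], [3.25, -10.72, 34.27]]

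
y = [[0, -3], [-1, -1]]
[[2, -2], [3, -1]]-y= [[2, 1], [4, 0]]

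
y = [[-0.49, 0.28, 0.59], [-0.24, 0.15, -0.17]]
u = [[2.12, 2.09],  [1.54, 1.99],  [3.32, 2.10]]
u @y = [[-1.54, 0.91, 0.90], [-1.23, 0.73, 0.57], [-2.13, 1.24, 1.60]]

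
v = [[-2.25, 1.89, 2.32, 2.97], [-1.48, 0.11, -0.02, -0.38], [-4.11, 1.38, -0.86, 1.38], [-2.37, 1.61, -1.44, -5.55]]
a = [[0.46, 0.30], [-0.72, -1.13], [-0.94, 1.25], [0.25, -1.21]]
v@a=[[-3.83,-3.50],[-0.84,-0.13],[-1.73,-5.54],[-2.28,2.39]]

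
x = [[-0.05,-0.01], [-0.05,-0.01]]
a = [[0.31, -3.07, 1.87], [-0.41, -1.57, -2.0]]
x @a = [[-0.01, 0.17, -0.07], [-0.01, 0.17, -0.07]]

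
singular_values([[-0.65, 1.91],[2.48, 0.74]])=[2.59, 2.01]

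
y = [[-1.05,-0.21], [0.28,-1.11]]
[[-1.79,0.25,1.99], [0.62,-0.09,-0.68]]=y @ [[1.73, -0.24, -1.92], [-0.12, 0.02, 0.13]]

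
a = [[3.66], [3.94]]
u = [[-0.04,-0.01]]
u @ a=[[-0.19]]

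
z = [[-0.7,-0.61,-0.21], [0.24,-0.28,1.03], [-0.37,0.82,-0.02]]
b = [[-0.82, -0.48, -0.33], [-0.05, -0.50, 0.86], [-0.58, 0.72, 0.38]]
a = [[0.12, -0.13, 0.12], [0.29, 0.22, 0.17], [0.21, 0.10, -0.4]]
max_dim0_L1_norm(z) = 1.71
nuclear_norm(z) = 2.87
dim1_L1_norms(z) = [1.52, 1.55, 1.21]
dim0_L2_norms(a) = [0.38, 0.27, 0.45]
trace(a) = -0.06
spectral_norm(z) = 1.19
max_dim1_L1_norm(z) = 1.55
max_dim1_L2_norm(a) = 0.46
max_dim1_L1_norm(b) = 1.68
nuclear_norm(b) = 3.00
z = a + b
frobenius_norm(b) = 1.73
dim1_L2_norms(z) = [0.95, 1.09, 0.9]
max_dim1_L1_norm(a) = 0.71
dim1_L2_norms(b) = [1.01, 1.0, 1.0]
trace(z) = -1.00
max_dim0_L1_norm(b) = 1.7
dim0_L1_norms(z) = [1.31, 1.71, 1.26]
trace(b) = -0.94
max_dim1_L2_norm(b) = 1.01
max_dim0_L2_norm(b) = 1.01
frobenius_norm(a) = 0.65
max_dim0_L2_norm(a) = 0.45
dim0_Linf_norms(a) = [0.29, 0.22, 0.4]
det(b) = 1.00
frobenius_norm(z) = 1.71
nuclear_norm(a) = 1.06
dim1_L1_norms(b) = [1.63, 1.41, 1.68]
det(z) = 0.80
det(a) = -0.03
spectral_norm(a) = 0.47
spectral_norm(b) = 1.01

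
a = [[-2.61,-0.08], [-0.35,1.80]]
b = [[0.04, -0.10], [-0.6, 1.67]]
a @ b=[[-0.06, 0.13], [-1.09, 3.04]]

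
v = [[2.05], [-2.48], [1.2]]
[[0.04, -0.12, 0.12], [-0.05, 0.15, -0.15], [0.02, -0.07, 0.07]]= v @ [[0.02, -0.06, 0.06]]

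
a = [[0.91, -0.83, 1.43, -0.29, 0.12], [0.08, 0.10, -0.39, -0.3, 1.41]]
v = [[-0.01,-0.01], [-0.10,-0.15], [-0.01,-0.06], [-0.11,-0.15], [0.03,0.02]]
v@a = [[-0.01, 0.01, -0.01, 0.01, -0.02], [-0.1, 0.07, -0.08, 0.07, -0.22], [-0.01, 0.0, 0.01, 0.02, -0.09], [-0.11, 0.08, -0.10, 0.08, -0.22], [0.03, -0.02, 0.04, -0.01, 0.03]]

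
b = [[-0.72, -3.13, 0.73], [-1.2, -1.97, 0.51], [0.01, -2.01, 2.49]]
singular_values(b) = [4.82, 1.77, 0.56]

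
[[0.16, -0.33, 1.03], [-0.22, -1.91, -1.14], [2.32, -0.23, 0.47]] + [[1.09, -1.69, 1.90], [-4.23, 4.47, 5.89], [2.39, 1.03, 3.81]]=[[1.25, -2.02, 2.93], [-4.45, 2.56, 4.75], [4.71, 0.80, 4.28]]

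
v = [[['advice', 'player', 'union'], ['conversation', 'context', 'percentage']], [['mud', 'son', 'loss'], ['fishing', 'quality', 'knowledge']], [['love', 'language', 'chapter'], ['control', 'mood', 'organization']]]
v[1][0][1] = 'son'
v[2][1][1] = 'mood'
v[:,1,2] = ['percentage', 'knowledge', 'organization']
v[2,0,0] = 'love'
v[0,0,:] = ['advice', 'player', 'union']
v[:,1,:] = [['conversation', 'context', 'percentage'], ['fishing', 'quality', 'knowledge'], ['control', 'mood', 'organization']]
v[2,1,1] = 'mood'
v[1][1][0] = 'fishing'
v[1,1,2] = 'knowledge'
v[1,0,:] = ['mud', 'son', 'loss']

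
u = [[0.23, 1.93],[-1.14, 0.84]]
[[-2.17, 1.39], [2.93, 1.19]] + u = [[-1.94,  3.32],[1.79,  2.03]]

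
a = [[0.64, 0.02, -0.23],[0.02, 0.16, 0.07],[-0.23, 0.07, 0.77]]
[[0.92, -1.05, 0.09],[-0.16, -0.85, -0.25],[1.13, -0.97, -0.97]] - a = [[0.28, -1.07, 0.32], [-0.18, -1.01, -0.32], [1.36, -1.04, -1.74]]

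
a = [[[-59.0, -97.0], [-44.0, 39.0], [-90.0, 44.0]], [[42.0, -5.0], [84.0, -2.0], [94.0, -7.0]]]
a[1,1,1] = -2.0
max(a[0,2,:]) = 44.0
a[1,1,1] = -2.0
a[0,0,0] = -59.0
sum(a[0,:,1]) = -14.0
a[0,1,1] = 39.0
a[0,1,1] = 39.0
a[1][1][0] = 84.0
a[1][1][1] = -2.0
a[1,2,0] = 94.0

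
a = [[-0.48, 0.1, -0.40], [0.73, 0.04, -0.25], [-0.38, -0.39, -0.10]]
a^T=[[-0.48, 0.73, -0.38], [0.1, 0.04, -0.39], [-0.40, -0.25, -0.10]]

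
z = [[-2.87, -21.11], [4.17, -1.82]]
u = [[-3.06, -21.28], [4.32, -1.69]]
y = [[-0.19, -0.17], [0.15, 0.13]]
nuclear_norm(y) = 0.33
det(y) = 0.00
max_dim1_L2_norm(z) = 21.3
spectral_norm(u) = 21.53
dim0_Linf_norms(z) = [4.17, 21.11]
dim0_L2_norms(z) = [5.06, 21.19]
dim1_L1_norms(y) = [0.36, 0.28]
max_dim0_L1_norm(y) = 0.34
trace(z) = -4.69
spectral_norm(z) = 21.34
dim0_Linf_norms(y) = [0.19, 0.17]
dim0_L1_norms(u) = [7.38, 22.97]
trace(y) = -0.06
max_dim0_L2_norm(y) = 0.24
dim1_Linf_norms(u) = [21.28, 4.32]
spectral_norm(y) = 0.32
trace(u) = -4.75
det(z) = 93.25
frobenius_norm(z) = 21.78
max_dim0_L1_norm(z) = 22.93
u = z + y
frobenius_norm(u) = 21.99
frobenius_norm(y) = 0.32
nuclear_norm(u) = 26.04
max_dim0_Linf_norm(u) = 21.28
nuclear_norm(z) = 25.71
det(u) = 97.10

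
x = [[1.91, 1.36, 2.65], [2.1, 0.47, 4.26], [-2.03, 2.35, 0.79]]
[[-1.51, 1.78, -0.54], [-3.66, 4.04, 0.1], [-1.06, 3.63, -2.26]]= x @[[0.54, -1.2, 0.27], [0.41, -0.01, -0.72], [-1.17, 1.54, -0.03]]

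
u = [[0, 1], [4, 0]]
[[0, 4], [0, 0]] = u @ [[0, 0], [0, 4]]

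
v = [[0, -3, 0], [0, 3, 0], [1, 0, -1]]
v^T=[[0, 0, 1], [-3, 3, 0], [0, 0, -1]]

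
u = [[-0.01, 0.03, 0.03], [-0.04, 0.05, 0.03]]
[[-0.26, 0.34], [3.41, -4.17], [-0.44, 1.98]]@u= [[-0.01, 0.01, 0.00], [0.13, -0.11, -0.02], [-0.07, 0.09, 0.05]]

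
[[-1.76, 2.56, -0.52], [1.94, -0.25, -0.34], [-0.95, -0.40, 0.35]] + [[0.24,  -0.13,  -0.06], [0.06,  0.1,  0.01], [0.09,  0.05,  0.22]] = [[-1.52,  2.43,  -0.58], [2.0,  -0.15,  -0.33], [-0.86,  -0.35,  0.57]]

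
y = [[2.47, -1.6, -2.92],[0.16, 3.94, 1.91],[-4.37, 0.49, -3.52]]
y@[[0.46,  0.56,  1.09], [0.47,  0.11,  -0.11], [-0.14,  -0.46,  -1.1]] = [[0.79, 2.55, 6.08], [1.66, -0.36, -2.36], [-1.29, -0.77, -0.95]]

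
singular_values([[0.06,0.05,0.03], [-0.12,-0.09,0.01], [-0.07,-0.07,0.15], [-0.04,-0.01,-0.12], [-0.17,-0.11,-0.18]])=[0.32, 0.22, 0.01]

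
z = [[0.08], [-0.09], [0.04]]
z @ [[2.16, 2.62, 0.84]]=[[0.17,  0.21,  0.07], [-0.19,  -0.24,  -0.08], [0.09,  0.1,  0.03]]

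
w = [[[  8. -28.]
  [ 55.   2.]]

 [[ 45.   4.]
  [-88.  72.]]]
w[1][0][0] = 45.0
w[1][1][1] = 72.0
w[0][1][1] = 2.0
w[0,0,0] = 8.0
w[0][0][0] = 8.0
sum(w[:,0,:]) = 29.0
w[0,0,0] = 8.0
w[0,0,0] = 8.0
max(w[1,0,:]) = 45.0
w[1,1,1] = 72.0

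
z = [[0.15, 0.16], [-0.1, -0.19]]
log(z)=[[(-2.46-0.78j), (-0.25-2.21j)], [(0.16+1.38j), -1.92+3.92j]]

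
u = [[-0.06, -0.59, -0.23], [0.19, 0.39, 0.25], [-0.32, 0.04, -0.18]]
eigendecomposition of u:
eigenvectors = [[-0.13, -0.44, -0.79], [-0.38, -0.31, 0.32], [0.92, 0.84, 0.52]]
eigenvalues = [-0.15, -0.03, 0.33]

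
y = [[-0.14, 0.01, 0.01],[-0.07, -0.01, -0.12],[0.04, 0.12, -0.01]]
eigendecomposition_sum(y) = [[-0.14+0.00j, 0j, (0.01-0j)], [(-0.02+0j), 0.00+0.00j, 0.00-0.00j], [0.06-0.00j, (-0-0j), -0.00+0.00j]] + [[-0.00+0.00j, 0.00+0.00j, (-0+0j)], [-0.03-0.01j, (-0.01+0.06j), (-0.06-0j)], [-0.01+0.02j, 0.06+0.00j, -0.00+0.06j]] + [[-0.00-0.00j, 0.00-0.00j, (-0-0j)], [-0.03+0.01j, (-0.01-0.06j), -0.06+0.00j], [-0.01-0.02j, 0.06-0.00j, -0.00-0.06j]]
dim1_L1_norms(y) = [0.16, 0.2, 0.17]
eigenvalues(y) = [(-0.14+0j), (-0.01+0.12j), (-0.01-0.12j)]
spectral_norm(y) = 0.17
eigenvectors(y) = [[(0.91+0j),  -0.00+0.06j,  -0.00-0.06j], [0.13+0.00j,  -0.71+0.00j,  (-0.71-0j)], [-0.39+0.00j,  0.01+0.70j,  0.01-0.70j]]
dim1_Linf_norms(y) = [0.14, 0.12, 0.12]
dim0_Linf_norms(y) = [0.14, 0.12, 0.12]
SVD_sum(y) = [[-0.11,-0.03,-0.05], [-0.10,-0.03,-0.04], [0.05,0.01,0.02]] + [[-0.0, 0.00, -0.00],  [-0.0, 0.05, -0.03],  [-0.00, 0.09, -0.06]] + [[-0.03, 0.03, 0.06], [0.03, -0.03, -0.05], [-0.01, 0.01, 0.02]]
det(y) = -0.00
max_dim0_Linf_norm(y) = 0.14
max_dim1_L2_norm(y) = 0.14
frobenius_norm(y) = 0.24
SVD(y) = [[-0.68, 0.03, -0.73], [-0.64, 0.45, 0.62], [0.35, 0.89, -0.29]] @ diag([0.17330407252915228, 0.12046054599377798, 0.10370610060980615]) @ [[0.89, 0.24, 0.38], [-0.01, 0.85, -0.52], [0.45, -0.46, -0.76]]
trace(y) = -0.16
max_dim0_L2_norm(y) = 0.16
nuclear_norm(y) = 0.40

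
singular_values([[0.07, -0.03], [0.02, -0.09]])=[0.11, 0.05]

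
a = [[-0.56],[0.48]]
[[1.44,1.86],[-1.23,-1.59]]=a@[[-2.57, -3.32]]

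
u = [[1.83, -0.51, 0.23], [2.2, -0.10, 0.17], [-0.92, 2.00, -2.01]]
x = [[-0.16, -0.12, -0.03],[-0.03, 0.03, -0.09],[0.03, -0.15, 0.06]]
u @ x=[[-0.27, -0.27, 0.0], [-0.34, -0.29, -0.05], [0.03, 0.47, -0.27]]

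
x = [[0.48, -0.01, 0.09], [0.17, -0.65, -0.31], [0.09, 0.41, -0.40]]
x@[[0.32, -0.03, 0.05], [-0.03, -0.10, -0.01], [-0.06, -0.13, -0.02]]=[[0.15, -0.03, 0.02], [0.09, 0.10, 0.02], [0.04, 0.01, 0.01]]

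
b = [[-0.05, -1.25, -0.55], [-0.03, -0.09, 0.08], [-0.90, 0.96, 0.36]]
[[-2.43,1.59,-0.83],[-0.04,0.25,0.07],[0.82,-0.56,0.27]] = b@[[1.02, -0.77, 0.32], [1.32, -1.68, 0.16], [1.32, 1.00, 1.12]]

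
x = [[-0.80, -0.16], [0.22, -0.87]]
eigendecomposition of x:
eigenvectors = [[(0.12+0.64j),0.12-0.64j], [(0.76+0j),0.76-0.00j]]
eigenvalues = [(-0.84+0.18j), (-0.84-0.18j)]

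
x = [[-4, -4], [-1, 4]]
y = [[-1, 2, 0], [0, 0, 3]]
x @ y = [[4, -8, -12], [1, -2, 12]]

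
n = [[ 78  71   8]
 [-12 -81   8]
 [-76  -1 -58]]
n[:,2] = [8, 8, -58]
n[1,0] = -12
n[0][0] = 78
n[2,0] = -76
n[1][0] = -12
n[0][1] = 71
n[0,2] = 8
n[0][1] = 71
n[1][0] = -12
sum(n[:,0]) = -10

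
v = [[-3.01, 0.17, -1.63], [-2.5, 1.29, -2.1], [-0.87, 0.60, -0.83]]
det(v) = 0.00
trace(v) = -2.55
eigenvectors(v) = [[0.83, 0.15, -0.39], [0.54, -0.88, 0.5], [0.17, -0.44, 0.77]]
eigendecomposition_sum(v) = [[-3.10, 0.35, -1.79], [-2.00, 0.23, -1.16], [-0.62, 0.07, -0.36]] + [[0.09, -0.18, 0.16], [-0.50, 1.06, -0.94], [-0.25, 0.53, -0.47]] + [[0.0, -0.00, 0.0], [-0.0, 0.00, -0.0], [-0.00, 0.0, -0.0]]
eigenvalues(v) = [-3.23, 0.68, -0.0]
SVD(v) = [[-0.67, 0.73, 0.1], [-0.69, -0.58, -0.43], [-0.26, -0.36, 0.90]] @ diag([4.987439482194368, 1.0006232369711212, 0.000741000811813846]) @ [[0.80, -0.23, 0.55], [-0.46, -0.83, 0.31], [0.39, -0.5, -0.77]]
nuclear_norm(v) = 5.99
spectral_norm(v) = 4.99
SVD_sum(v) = [[-2.67,0.78,-1.86], [-2.76,0.81,-1.92], [-1.03,0.30,-0.72]] + [[-0.34, -0.61, 0.23], [0.26, 0.48, -0.18], [0.16, 0.30, -0.11]] + [[0.0, -0.00, -0.0], [-0.0, 0.00, 0.00], [0.00, -0.00, -0.00]]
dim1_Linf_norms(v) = [3.01, 2.5, 0.87]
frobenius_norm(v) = 5.09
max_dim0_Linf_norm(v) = 3.01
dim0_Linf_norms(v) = [3.01, 1.29, 2.1]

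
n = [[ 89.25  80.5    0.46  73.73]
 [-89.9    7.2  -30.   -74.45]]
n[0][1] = 80.5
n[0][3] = 73.73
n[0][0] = 89.25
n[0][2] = 0.46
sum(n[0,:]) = 243.94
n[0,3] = 73.73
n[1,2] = -30.0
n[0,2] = 0.46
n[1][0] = -89.9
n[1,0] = -89.9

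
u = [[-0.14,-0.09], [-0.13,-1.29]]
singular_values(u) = [1.3, 0.13]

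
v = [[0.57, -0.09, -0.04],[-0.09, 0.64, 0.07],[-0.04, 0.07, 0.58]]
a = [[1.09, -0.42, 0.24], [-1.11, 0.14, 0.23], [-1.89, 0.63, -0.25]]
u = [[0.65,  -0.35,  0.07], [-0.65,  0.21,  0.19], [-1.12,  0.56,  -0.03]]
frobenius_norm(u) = 1.62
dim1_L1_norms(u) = [1.07, 1.05, 1.71]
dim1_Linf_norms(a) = [1.09, 1.11, 1.89]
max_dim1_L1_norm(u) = 1.71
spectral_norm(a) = 2.57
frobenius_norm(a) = 2.60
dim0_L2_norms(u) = [1.45, 0.69, 0.2]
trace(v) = 1.79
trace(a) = 0.98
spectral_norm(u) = 1.60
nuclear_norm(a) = 2.99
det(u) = -0.00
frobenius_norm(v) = 1.05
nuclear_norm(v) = 1.79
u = a @ v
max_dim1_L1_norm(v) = 0.8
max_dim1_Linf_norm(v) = 0.64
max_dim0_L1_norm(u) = 2.42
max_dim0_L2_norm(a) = 2.45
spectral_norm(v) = 0.74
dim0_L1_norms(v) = [0.7, 0.8, 0.69]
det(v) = 0.20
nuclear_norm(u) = 1.83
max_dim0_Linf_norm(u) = 1.12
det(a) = -0.00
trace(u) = 0.83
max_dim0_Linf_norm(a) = 1.89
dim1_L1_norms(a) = [1.75, 1.48, 2.77]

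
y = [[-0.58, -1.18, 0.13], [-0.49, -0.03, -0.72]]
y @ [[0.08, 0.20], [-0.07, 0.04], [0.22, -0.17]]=[[0.06, -0.19],[-0.2, 0.02]]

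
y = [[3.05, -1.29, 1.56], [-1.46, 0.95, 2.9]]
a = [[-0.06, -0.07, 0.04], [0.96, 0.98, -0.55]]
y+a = [[2.99, -1.36, 1.6], [-0.5, 1.93, 2.35]]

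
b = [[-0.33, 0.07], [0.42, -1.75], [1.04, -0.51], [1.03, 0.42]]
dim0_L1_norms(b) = [2.82, 2.75]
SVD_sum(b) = [[-0.11, 0.19],[0.84, -1.52],[0.46, -0.83],[0.06, -0.11]] + [[-0.22, -0.12],[-0.42, -0.23],[0.58, 0.32],[0.97, 0.53]]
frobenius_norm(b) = 2.44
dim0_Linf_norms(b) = [1.04, 1.75]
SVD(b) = [[0.11, 0.18], [-0.87, 0.34], [-0.48, -0.47], [-0.07, -0.79]] @ diag([1.9941968617653698, 1.3981698310738755]) @ [[-0.48,0.88], [-0.88,-0.48]]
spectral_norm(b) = 1.99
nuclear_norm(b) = 3.39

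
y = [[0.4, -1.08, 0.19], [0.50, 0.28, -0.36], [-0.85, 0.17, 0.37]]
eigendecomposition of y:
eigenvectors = [[(-0.64+0j), (-0.64-0j), (0.43+0j)],[0.11+0.45j, (0.11-0.45j), (0.31+0j)],[(0.18-0.58j), (0.18+0.58j), (0.85+0j)]]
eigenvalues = [(0.53+0.92j), (0.53-0.92j), (-0+0j)]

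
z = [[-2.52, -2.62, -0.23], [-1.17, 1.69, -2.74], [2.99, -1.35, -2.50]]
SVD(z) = [[-0.51, -0.32, -0.8], [0.18, 0.87, -0.46], [0.84, -0.37, -0.38]] @ diag([4.3914020314055815, 3.403722542362876, 3.338137362838404]) @ [[0.82, 0.11, -0.56], [-0.39, 0.83, -0.41], [0.42, 0.55, 0.72]]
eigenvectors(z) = [[(-0.08+0.56j), (-0.08-0.56j), (-0.36+0j)],[0.30+0.24j, (0.3-0.24j), (0.85+0j)],[0.74+0.00j, (0.74-0j), (-0.38+0j)]]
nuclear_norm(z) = 11.13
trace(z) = -3.33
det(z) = 49.90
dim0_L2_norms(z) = [4.08, 3.4, 3.72]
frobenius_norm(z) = 6.48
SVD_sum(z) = [[-1.82, -0.24, 1.25],[0.63, 0.09, -0.44],[3.03, 0.41, -2.09]] + [[0.42, -0.9, 0.44], [-1.16, 2.45, -1.20], [0.50, -1.05, 0.52]] + [[-1.13, -1.48, -1.92], [-0.64, -0.84, -1.10], [-0.54, -0.71, -0.92]]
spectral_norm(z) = 4.39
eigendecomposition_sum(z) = [[(-1.48+0.76j), (-0.79-0.21j), (-0.35-1.2j)], [-0.06+1.12j, -0.39+0.39j, (-0.82-0.2j)], [(1.26+1.78j), (-0.13+1.06j), (-1.5+0.68j)]] + [[(-1.48-0.76j), (-0.79+0.21j), (-0.35+1.2j)],  [-0.06-1.12j, (-0.39-0.39j), -0.82+0.20j],  [1.26-1.78j, -0.13-1.06j, -1.50-0.68j]] + [[(0.44-0j), -1.05-0.00j, (0.47-0j)], [-1.05+0.00j, (2.47+0j), (-1.11+0j)], [0.46-0.00j, -1.10-0.00j, (0.49-0j)]]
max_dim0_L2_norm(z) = 4.08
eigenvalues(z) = [(-3.37+1.82j), (-3.37-1.82j), (3.4+0j)]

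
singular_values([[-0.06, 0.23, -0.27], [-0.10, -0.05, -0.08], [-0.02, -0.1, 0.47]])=[0.58, 0.16, 0.11]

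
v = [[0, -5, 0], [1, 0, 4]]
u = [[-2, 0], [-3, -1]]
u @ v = [[0, 10, 0], [-1, 15, -4]]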